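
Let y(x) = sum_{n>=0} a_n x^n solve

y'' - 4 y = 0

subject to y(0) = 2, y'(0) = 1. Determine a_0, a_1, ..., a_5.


Ansatz: y(x) = sum_{n>=0} a_n x^n, so y'(x) = sum_{n>=1} n a_n x^(n-1) and y''(x) = sum_{n>=2} n(n-1) a_n x^(n-2).
Substitute into P(x) y'' + Q(x) y' + R(x) y = 0 with P(x) = 1, Q(x) = 0, R(x) = -4, and match powers of x.
Initial conditions: a_0 = 2, a_1 = 1.
Setting the coefficient of each power of x to zero and solving order by order (substituting the coefficients already found):
  x^0: 2 a_2 - 4 a_0 = 0  ->  2 a_2 = 4 a_0 = 8  ->  a_2 = 4
  x^1: 6 a_3 - 4 a_1 = 0  ->  6 a_3 = 4 a_1 = 4  ->  a_3 = 2/3
  x^2: 12 a_4 - 4 a_2 = 0  ->  12 a_4 = 4 a_2 = 16  ->  a_4 = 4/3
  x^3: 20 a_5 - 4 a_3 = 0  ->  20 a_5 = 4 a_3 = 8/3  ->  a_5 = 2/15
Truncated series: y(x) = 2 + x + 4 x^2 + (2/3) x^3 + (4/3) x^4 + (2/15) x^5 + O(x^6).

a_0 = 2; a_1 = 1; a_2 = 4; a_3 = 2/3; a_4 = 4/3; a_5 = 2/15


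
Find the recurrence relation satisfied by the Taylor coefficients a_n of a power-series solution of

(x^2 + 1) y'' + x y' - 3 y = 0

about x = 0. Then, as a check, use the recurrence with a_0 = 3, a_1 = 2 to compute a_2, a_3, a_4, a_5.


Substitute y = sum_n a_n x^n.
(1 + 1 x^2) y'' contributes (n+2)(n+1) a_{n+2} + n(n-1) a_n at x^n.
x y'(x) contributes n a_n at x^n.
-3 y(x) contributes -3 a_n at x^n.
Matching x^n: (n+2)(n+1) a_{n+2} + (n(n-1) + n - 3) a_n = 0.
Thus a_{n+2} = (-n(n-1) - n + 3) / ((n+1)(n+2)) * a_n.

Check with a_0 = 3, a_1 = 2 (apply the recurrence for n = 0, 1, 2, 3): a_0 = 3, a_1 = 2, a_2 = 9/2, a_3 = 2/3, a_4 = -3/8, a_5 = -1/5.

a_(n+2) = (-n(n-1) - n + 3) / ((n+1)(n+2)) * a_n; check: a_0 = 3, a_1 = 2, a_2 = 9/2, a_3 = 2/3, a_4 = -3/8, a_5 = -1/5


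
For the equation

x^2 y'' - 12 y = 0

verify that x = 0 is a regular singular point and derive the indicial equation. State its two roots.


Divide by x^2 to reach normal form y'' + P_1(x) y' + P_2(x) y = 0 with P_1(x) = 0 and P_2(x) = -12/x^2.
x = 0 is a singular point because the y-coefficient -12/x^2 has a pole at x = 0.
It is a regular singular point because x P_1(x) = p(x) = 0 and x^2 P_2(x) = q(x) = -12 are polynomials, hence analytic at x = 0.
p(0) = 0,  q(0) = -12.
Indicial equation: r(r-1) + p(0) r + q(0) = 0, i.e. r^2 + (p(0) - 1) r + q(0) = 0, i.e. r^2 - 1 r - 12 = 0.
Discriminant: (-1)^2 - 4(-12) = 49, so r = (1 ± 7)/2.
Solving: r_1 = 4, r_2 = -3.

indicial: r^2 - 1 r - 12 = 0; roots r_1 = 4, r_2 = -3


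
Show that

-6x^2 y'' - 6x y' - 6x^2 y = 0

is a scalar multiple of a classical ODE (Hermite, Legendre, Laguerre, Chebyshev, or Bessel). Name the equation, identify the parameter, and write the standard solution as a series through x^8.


All three coefficients share the factor -6; dividing through by -6 gives  x^2 y'' + x y' + x^2 y = 0.
This matches the Bessel equation x^2 y'' + x y' + (x^2 - nu^2) y = 0 with nu^2 = 0, so nu = 0; the solution bounded at x = 0 is J_0(x).
Frobenius at x = 0: indicial roots ±nu; for r = nu the recurrence k(k + 2nu) c_k = -c_{k-2} gives the standard series J_nu(x) = sum_{k>=0} (-1)^k / (k! (k+nu)!) (x/2)^(2k+nu). Evaluate the first 5 terms:
  k = 0: (-1)^0 / (0! * 0! * 2^0) x^0 = 1/(1*1*1) x^0 = (1) x^0
  k = 1: (-1)^1 / (1! * 1! * 2^2) x^2 = -1/(1*1*4) x^2 = (-1/4) x^2
  k = 2: (-1)^2 / (2! * 2! * 2^4) x^4 = 1/(2*2*16) x^4 = (1/64) x^4
  k = 3: (-1)^3 / (3! * 3! * 2^6) x^6 = -1/(6*6*64) x^6 = (-1/2304) x^6
  k = 4: (-1)^4 / (4! * 4! * 2^8) x^8 = 1/(24*24*256) x^8 = (1/147456) x^8
Hence J_0(x) = x^8/147456 - x^6/2304 + x^4/64 - x^2/4 + 1 + ....

J_0(x); series = x^8/147456 - x^6/2304 + x^4/64 - x^2/4 + 1


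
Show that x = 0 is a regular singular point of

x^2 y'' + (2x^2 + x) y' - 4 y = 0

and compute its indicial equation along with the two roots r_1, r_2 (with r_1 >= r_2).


Divide by x^2 to reach normal form y'' + P_1(x) y' + P_2(x) y = 0 with P_1(x) = 2 + 1/x and P_2(x) = -4/x^2.
x = 0 is a singular point because the y'-coefficient 2 + 1/x has a pole at x = 0 and the y-coefficient -4/x^2 has a pole at x = 0.
It is a regular singular point because x P_1(x) = p(x) = 2x + 1 and x^2 P_2(x) = q(x) = -4 are polynomials, hence analytic at x = 0.
p(0) = 1,  q(0) = -4.
Indicial equation: r(r-1) + p(0) r + q(0) = 0, i.e. r^2 + (p(0) - 1) r + q(0) = 0, i.e. r^2 - 4 = 0.
Discriminant: (0)^2 - 4(-4) = 16, so r = (0 ± 4)/2.
Solving: r_1 = 2, r_2 = -2.

indicial: r^2 - 4 = 0; roots r_1 = 2, r_2 = -2


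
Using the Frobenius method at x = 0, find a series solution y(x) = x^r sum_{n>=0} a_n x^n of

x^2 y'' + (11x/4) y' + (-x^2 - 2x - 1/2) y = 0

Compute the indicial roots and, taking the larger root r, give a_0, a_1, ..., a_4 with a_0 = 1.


Write in Frobenius form y'' + (p(x)/x) y' + (q(x)/x^2) y = 0:
  p(x) = 11/4,  q(x) = -x^2 - 2x - 1/2.
Indicial equation: r(r-1) + (11/4) r + (-1/2) = 0 -> roots r_1 = 1/4, r_2 = -2.
Take r = r_1 = 1/4. Let y(x) = x^r sum_{n>=0} a_n x^n with a_0 = 1.
Substitute y = x^r sum a_n x^n and match x^{r+n}. The recurrence is
  D(n) a_n - 2 a_{n-1} - 1 a_{n-2} = 0,  where D(n) = (r+n)(r+n-1) + (11/4)(r+n) + (-1/2).
  a_n = [2 a_{n-1} + 1 a_{n-2}] / D(n).
Since the indicial polynomial factors as (r - r_1)(r - r_2), D(n) = (r_1 + n - r_1)(r_1 + n - r_2) = n(n + 9/4).
Evaluating step by step (a_0 = 1):
  n = 1: D(1) = 1(1 + 9/4) = 13/4; numerator = 2(1) = 2; a_1 = (2)/(13/4) = 8/13
  n = 2: D(2) = 2(2 + 9/4) = 17/2; numerator = 2(8/13) + 1(1) = 29/13; a_2 = (29/13)/(17/2) = 58/221
  n = 3: D(3) = 3(3 + 9/4) = 63/4; numerator = 2(58/221) + 1(8/13) = 252/221; a_3 = (252/221)/(63/4) = 16/221
  n = 4: D(4) = 4(4 + 9/4) = 25; numerator = 2(16/221) + 1(58/221) = 90/221; a_4 = (90/221)/(25) = 18/1105

r = 1/4; a_0 = 1; a_1 = 8/13; a_2 = 58/221; a_3 = 16/221; a_4 = 18/1105


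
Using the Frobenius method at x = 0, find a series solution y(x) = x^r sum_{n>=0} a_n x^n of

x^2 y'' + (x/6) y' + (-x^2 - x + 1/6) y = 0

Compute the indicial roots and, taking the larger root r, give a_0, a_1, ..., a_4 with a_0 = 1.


Write in Frobenius form y'' + (p(x)/x) y' + (q(x)/x^2) y = 0:
  p(x) = 1/6,  q(x) = -x^2 - x + 1/6.
Indicial equation: r(r-1) + (1/6) r + (1/6) = 0 -> roots r_1 = 1/2, r_2 = 1/3.
Take r = r_1 = 1/2. Let y(x) = x^r sum_{n>=0} a_n x^n with a_0 = 1.
Substitute y = x^r sum a_n x^n and match x^{r+n}. The recurrence is
  D(n) a_n - 1 a_{n-1} - 1 a_{n-2} = 0,  where D(n) = (r+n)(r+n-1) + (1/6)(r+n) + (1/6).
  a_n = [1 a_{n-1} + 1 a_{n-2}] / D(n).
Since the indicial polynomial factors as (r - r_1)(r - r_2), D(n) = (r_1 + n - r_1)(r_1 + n - r_2) = n(n + 1/6).
Evaluating step by step (a_0 = 1):
  n = 1: D(1) = 1(1 + 1/6) = 7/6; numerator = 1(1) = 1; a_1 = (1)/(7/6) = 6/7
  n = 2: D(2) = 2(2 + 1/6) = 13/3; numerator = 1(6/7) + 1(1) = 13/7; a_2 = (13/7)/(13/3) = 3/7
  n = 3: D(3) = 3(3 + 1/6) = 19/2; numerator = 1(3/7) + 1(6/7) = 9/7; a_3 = (9/7)/(19/2) = 18/133
  n = 4: D(4) = 4(4 + 1/6) = 50/3; numerator = 1(18/133) + 1(3/7) = 75/133; a_4 = (75/133)/(50/3) = 9/266

r = 1/2; a_0 = 1; a_1 = 6/7; a_2 = 3/7; a_3 = 18/133; a_4 = 9/266


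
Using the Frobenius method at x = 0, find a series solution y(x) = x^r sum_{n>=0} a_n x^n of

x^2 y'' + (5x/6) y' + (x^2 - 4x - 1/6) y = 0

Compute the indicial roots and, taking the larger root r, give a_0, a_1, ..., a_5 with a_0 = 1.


Write in Frobenius form y'' + (p(x)/x) y' + (q(x)/x^2) y = 0:
  p(x) = 5/6,  q(x) = x^2 - 4x - 1/6.
Indicial equation: r(r-1) + (5/6) r + (-1/6) = 0 -> roots r_1 = 1/2, r_2 = -1/3.
Take r = r_1 = 1/2. Let y(x) = x^r sum_{n>=0} a_n x^n with a_0 = 1.
Substitute y = x^r sum a_n x^n and match x^{r+n}. The recurrence is
  D(n) a_n - 4 a_{n-1} + 1 a_{n-2} = 0,  where D(n) = (r+n)(r+n-1) + (5/6)(r+n) + (-1/6).
  a_n = [4 a_{n-1} - 1 a_{n-2}] / D(n).
Since the indicial polynomial factors as (r - r_1)(r - r_2), D(n) = (r_1 + n - r_1)(r_1 + n - r_2) = n(n + 5/6).
Evaluating step by step (a_0 = 1):
  n = 1: D(1) = 1(1 + 5/6) = 11/6; numerator = 4(1) = 4; a_1 = (4)/(11/6) = 24/11
  n = 2: D(2) = 2(2 + 5/6) = 17/3; numerator = 4(24/11) - 1(1) = 85/11; a_2 = (85/11)/(17/3) = 15/11
  n = 3: D(3) = 3(3 + 5/6) = 23/2; numerator = 4(15/11) - 1(24/11) = 36/11; a_3 = (36/11)/(23/2) = 72/253
  n = 4: D(4) = 4(4 + 5/6) = 58/3; numerator = 4(72/253) - 1(15/11) = -57/253; a_4 = (-57/253)/(58/3) = -171/14674
  n = 5: D(5) = 5(5 + 5/6) = 175/6; numerator = 4(-171/14674) - 1(72/253) = -2430/7337; a_5 = (-2430/7337)/(175/6) = -2916/256795

r = 1/2; a_0 = 1; a_1 = 24/11; a_2 = 15/11; a_3 = 72/253; a_4 = -171/14674; a_5 = -2916/256795


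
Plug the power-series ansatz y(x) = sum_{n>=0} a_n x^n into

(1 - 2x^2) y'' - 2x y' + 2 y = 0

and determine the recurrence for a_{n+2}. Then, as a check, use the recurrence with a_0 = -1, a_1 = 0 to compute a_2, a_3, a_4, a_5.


Substitute y = sum_n a_n x^n.
(1 - 2 x^2) y'' contributes (n+2)(n+1) a_{n+2} - 2 n(n-1) a_n at x^n.
-2 x y'(x) contributes -2 n a_n at x^n.
2 y(x) contributes 2 a_n at x^n.
Matching x^n: (n+2)(n+1) a_{n+2} + (-2 n(n-1) - 2 n + 2) a_n = 0.
Thus a_{n+2} = (2 n(n-1) + 2 n - 2) / ((n+1)(n+2)) * a_n.

Check with a_0 = -1, a_1 = 0 (apply the recurrence for n = 0, 1, 2, 3): a_0 = -1, a_1 = 0, a_2 = 1, a_3 = 0, a_4 = 1/2, a_5 = 0.

a_(n+2) = (2 n(n-1) + 2 n - 2) / ((n+1)(n+2)) * a_n; check: a_0 = -1, a_1 = 0, a_2 = 1, a_3 = 0, a_4 = 1/2, a_5 = 0


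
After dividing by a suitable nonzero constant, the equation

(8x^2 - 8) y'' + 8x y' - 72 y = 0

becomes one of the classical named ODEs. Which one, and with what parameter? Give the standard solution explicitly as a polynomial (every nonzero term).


All three coefficients share the factor -8; dividing through by -8 gives  (1 - x^2) y'' - x y' + 9 y = 0.
This matches the Chebyshev equation (1 - x^2) y'' - x y' + n^2 y = 0 (note the -x y' term, not -2x y') with n^2 = 9, so n = 3; the polynomial solution is T_3(x).
With y = sum_k a_k x^k, matching x^k gives (k+2)(k+1) a_{k+2} = (k^2 - n^2) a_k = (k - 3)(k + 3) a_k. The right side vanishes at k = 3, so the series with the parity of 3 terminates at degree 3.
Standard normalization: leading coefficient of T_n is 2^(n-1), so a_3 = 2^2 = 4. Work downward with a_k = (k+1)(k+2) a_{k+2} / ((k - 3)(k + 3)):
  a_1 = (2)(3)(4) / ((1 - 3)(1 + 3)) = 24/(-8) = -3
Hence T_3(x) = 4 x^3 - 3 x.

T_3(x); series = 4 x^3 - 3 x


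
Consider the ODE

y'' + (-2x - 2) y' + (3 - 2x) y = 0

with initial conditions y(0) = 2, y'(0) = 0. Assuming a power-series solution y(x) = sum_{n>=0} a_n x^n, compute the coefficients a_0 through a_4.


Ansatz: y(x) = sum_{n>=0} a_n x^n, so y'(x) = sum_{n>=1} n a_n x^(n-1) and y''(x) = sum_{n>=2} n(n-1) a_n x^(n-2).
Substitute into P(x) y'' + Q(x) y' + R(x) y = 0 with P(x) = 1, Q(x) = -2x - 2, R(x) = 3 - 2x, and match powers of x.
Initial conditions: a_0 = 2, a_1 = 0.
Setting the coefficient of each power of x to zero and solving order by order (substituting the coefficients already found):
  x^0: 2 a_2 - 2 a_1 + 3 a_0 = 0  ->  2 a_2 = 2 a_1 - 3 a_0 = -6  ->  a_2 = -3
  x^1: 6 a_3 - 4 a_2 + a_1 - 2 a_0 = 0  ->  6 a_3 = 4 a_2 - a_1 + 2 a_0 = -8  ->  a_3 = -4/3
  x^2: 12 a_4 - 6 a_3 - a_2 - 2 a_1 = 0  ->  12 a_4 = 6 a_3 + a_2 + 2 a_1 = -11  ->  a_4 = -11/12
Truncated series: y(x) = 2 - 3 x^2 - (4/3) x^3 - (11/12) x^4 + O(x^5).

a_0 = 2; a_1 = 0; a_2 = -3; a_3 = -4/3; a_4 = -11/12


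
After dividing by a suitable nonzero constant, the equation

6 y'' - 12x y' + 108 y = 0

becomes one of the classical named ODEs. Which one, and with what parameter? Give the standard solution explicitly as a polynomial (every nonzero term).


All three coefficients share the factor 6; dividing through by 6 gives  y'' - 2x y' + 18 y = 0.
This matches the Hermite equation y'' - 2x y' + 2n y = 0 with 2n = 18, so n = 9; the polynomial solution is H_9(x).
With y = sum_k a_k x^k, matching x^k gives (k+2)(k+1) a_{k+2} = 2(k - n) a_k = 2(k - 9) a_k. The right side vanishes at k = 9, so the series with the parity of 9 terminates at degree 9.
Standard normalization: leading coefficient of H_n is 2^n, so a_9 = 2^9 = 512. Work downward with a_k = (k+1)(k+2) a_{k+2} / (2(k - n)):
  a_7 = (8)(9)(512) / (2(7 - 9)) = 36864/(-4) = -9216
  a_5 = (6)(7)(-9216) / (2(5 - 9)) = -387072/(-8) = 48384
  a_3 = (4)(5)(48384) / (2(3 - 9)) = 967680/(-12) = -80640
  a_1 = (2)(3)(-80640) / (2(1 - 9)) = -483840/(-16) = 30240
Hence H_9(x) = 512 x^9 - 9216 x^7 + 48384 x^5 - 80640 x^3 + 30240 x.

H_9(x); series = 512 x^9 - 9216 x^7 + 48384 x^5 - 80640 x^3 + 30240 x


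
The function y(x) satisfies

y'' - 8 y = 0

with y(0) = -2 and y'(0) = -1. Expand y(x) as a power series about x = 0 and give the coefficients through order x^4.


Ansatz: y(x) = sum_{n>=0} a_n x^n, so y'(x) = sum_{n>=1} n a_n x^(n-1) and y''(x) = sum_{n>=2} n(n-1) a_n x^(n-2).
Substitute into P(x) y'' + Q(x) y' + R(x) y = 0 with P(x) = 1, Q(x) = 0, R(x) = -8, and match powers of x.
Initial conditions: a_0 = -2, a_1 = -1.
Setting the coefficient of each power of x to zero and solving order by order (substituting the coefficients already found):
  x^0: 2 a_2 - 8 a_0 = 0  ->  2 a_2 = 8 a_0 = -16  ->  a_2 = -8
  x^1: 6 a_3 - 8 a_1 = 0  ->  6 a_3 = 8 a_1 = -8  ->  a_3 = -4/3
  x^2: 12 a_4 - 8 a_2 = 0  ->  12 a_4 = 8 a_2 = -64  ->  a_4 = -16/3
Truncated series: y(x) = -2 - x - 8 x^2 - (4/3) x^3 - (16/3) x^4 + O(x^5).

a_0 = -2; a_1 = -1; a_2 = -8; a_3 = -4/3; a_4 = -16/3


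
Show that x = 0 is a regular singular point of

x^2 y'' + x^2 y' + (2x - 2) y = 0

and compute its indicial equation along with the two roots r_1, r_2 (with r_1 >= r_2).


Divide by x^2 to reach normal form y'' + P_1(x) y' + P_2(x) y = 0 with P_1(x) = 1 and P_2(x) = 2/x - 2/x^2.
x = 0 is a singular point because the y-coefficient 2/x - 2/x^2 has a pole at x = 0.
It is a regular singular point because x P_1(x) = p(x) = x and x^2 P_2(x) = q(x) = 2x - 2 are polynomials, hence analytic at x = 0.
p(0) = 0,  q(0) = -2.
Indicial equation: r(r-1) + p(0) r + q(0) = 0, i.e. r^2 + (p(0) - 1) r + q(0) = 0, i.e. r^2 - 1 r - 2 = 0.
Discriminant: (-1)^2 - 4(-2) = 9, so r = (1 ± 3)/2.
Solving: r_1 = 2, r_2 = -1.

indicial: r^2 - 1 r - 2 = 0; roots r_1 = 2, r_2 = -1


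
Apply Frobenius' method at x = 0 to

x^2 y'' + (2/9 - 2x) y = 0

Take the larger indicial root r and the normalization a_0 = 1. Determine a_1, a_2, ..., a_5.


Write in Frobenius form y'' + (p(x)/x) y' + (q(x)/x^2) y = 0:
  p(x) = 0,  q(x) = 2/9 - 2x.
Indicial equation: r(r-1) + (0) r + (2/9) = 0 -> roots r_1 = 2/3, r_2 = 1/3.
Take r = r_1 = 2/3. Let y(x) = x^r sum_{n>=0} a_n x^n with a_0 = 1.
Substitute y = x^r sum a_n x^n and match x^{r+n}. The recurrence is
  D(n) a_n - 2 a_{n-1} = 0,  where D(n) = (r+n)(r+n-1) + (0)(r+n) + (2/9).
  a_n = 2 / D(n) * a_{n-1}.
Since the indicial polynomial factors as (r - r_1)(r - r_2), D(n) = (r_1 + n - r_1)(r_1 + n - r_2) = n(n + 1/3).
Evaluating step by step (a_0 = 1):
  n = 1: D(1) = 1(1 + 1/3) = 4/3; numerator = 2(1) = 2; a_1 = (2)/(4/3) = 3/2
  n = 2: D(2) = 2(2 + 1/3) = 14/3; numerator = 2(3/2) = 3; a_2 = (3)/(14/3) = 9/14
  n = 3: D(3) = 3(3 + 1/3) = 10; numerator = 2(9/14) = 9/7; a_3 = (9/7)/(10) = 9/70
  n = 4: D(4) = 4(4 + 1/3) = 52/3; numerator = 2(9/70) = 9/35; a_4 = (9/35)/(52/3) = 27/1820
  n = 5: D(5) = 5(5 + 1/3) = 80/3; numerator = 2(27/1820) = 27/910; a_5 = (27/910)/(80/3) = 81/72800

r = 2/3; a_0 = 1; a_1 = 3/2; a_2 = 9/14; a_3 = 9/70; a_4 = 27/1820; a_5 = 81/72800


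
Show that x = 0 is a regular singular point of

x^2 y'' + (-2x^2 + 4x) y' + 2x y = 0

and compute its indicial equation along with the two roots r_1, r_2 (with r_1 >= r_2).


Divide by x^2 to reach normal form y'' + P_1(x) y' + P_2(x) y = 0 with P_1(x) = -2 + 4/x and P_2(x) = 2/x.
x = 0 is a singular point because the y'-coefficient -2 + 4/x has a pole at x = 0 and the y-coefficient 2/x has a pole at x = 0.
It is a regular singular point because x P_1(x) = p(x) = 4 - 2x and x^2 P_2(x) = q(x) = 2x are polynomials, hence analytic at x = 0.
p(0) = 4,  q(0) = 0.
Indicial equation: r(r-1) + p(0) r + q(0) = 0, i.e. r^2 + (p(0) - 1) r + q(0) = 0, i.e. r^2 + 3 r = 0.
Discriminant: (3)^2 - 4(0) = 9, so r = (-3 ± 3)/2.
Solving: r_1 = 0, r_2 = -3.

indicial: r^2 + 3 r = 0; roots r_1 = 0, r_2 = -3


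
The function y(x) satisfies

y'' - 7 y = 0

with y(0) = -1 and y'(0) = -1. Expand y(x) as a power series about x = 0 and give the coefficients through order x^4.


Ansatz: y(x) = sum_{n>=0} a_n x^n, so y'(x) = sum_{n>=1} n a_n x^(n-1) and y''(x) = sum_{n>=2} n(n-1) a_n x^(n-2).
Substitute into P(x) y'' + Q(x) y' + R(x) y = 0 with P(x) = 1, Q(x) = 0, R(x) = -7, and match powers of x.
Initial conditions: a_0 = -1, a_1 = -1.
Setting the coefficient of each power of x to zero and solving order by order (substituting the coefficients already found):
  x^0: 2 a_2 - 7 a_0 = 0  ->  2 a_2 = 7 a_0 = -7  ->  a_2 = -7/2
  x^1: 6 a_3 - 7 a_1 = 0  ->  6 a_3 = 7 a_1 = -7  ->  a_3 = -7/6
  x^2: 12 a_4 - 7 a_2 = 0  ->  12 a_4 = 7 a_2 = -49/2  ->  a_4 = -49/24
Truncated series: y(x) = -1 - x - (7/2) x^2 - (7/6) x^3 - (49/24) x^4 + O(x^5).

a_0 = -1; a_1 = -1; a_2 = -7/2; a_3 = -7/6; a_4 = -49/24


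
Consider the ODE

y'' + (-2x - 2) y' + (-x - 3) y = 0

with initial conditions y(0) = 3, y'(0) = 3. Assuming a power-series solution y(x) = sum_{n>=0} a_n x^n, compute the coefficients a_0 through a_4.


Ansatz: y(x) = sum_{n>=0} a_n x^n, so y'(x) = sum_{n>=1} n a_n x^(n-1) and y''(x) = sum_{n>=2} n(n-1) a_n x^(n-2).
Substitute into P(x) y'' + Q(x) y' + R(x) y = 0 with P(x) = 1, Q(x) = -2x - 2, R(x) = -x - 3, and match powers of x.
Initial conditions: a_0 = 3, a_1 = 3.
Setting the coefficient of each power of x to zero and solving order by order (substituting the coefficients already found):
  x^0: 2 a_2 - 2 a_1 - 3 a_0 = 0  ->  2 a_2 = 2 a_1 + 3 a_0 = 15  ->  a_2 = 15/2
  x^1: 6 a_3 - 4 a_2 - 5 a_1 - a_0 = 0  ->  6 a_3 = 4 a_2 + 5 a_1 + a_0 = 48  ->  a_3 = 8
  x^2: 12 a_4 - 6 a_3 - 7 a_2 - a_1 = 0  ->  12 a_4 = 6 a_3 + 7 a_2 + a_1 = 207/2  ->  a_4 = 69/8
Truncated series: y(x) = 3 + 3 x + (15/2) x^2 + 8 x^3 + (69/8) x^4 + O(x^5).

a_0 = 3; a_1 = 3; a_2 = 15/2; a_3 = 8; a_4 = 69/8


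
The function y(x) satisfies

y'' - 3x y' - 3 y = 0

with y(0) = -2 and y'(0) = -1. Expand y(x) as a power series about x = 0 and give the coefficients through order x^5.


Ansatz: y(x) = sum_{n>=0} a_n x^n, so y'(x) = sum_{n>=1} n a_n x^(n-1) and y''(x) = sum_{n>=2} n(n-1) a_n x^(n-2).
Substitute into P(x) y'' + Q(x) y' + R(x) y = 0 with P(x) = 1, Q(x) = -3x, R(x) = -3, and match powers of x.
Initial conditions: a_0 = -2, a_1 = -1.
Setting the coefficient of each power of x to zero and solving order by order (substituting the coefficients already found):
  x^0: 2 a_2 - 3 a_0 = 0  ->  2 a_2 = 3 a_0 = -6  ->  a_2 = -3
  x^1: 6 a_3 - 6 a_1 = 0  ->  6 a_3 = 6 a_1 = -6  ->  a_3 = -1
  x^2: 12 a_4 - 9 a_2 = 0  ->  12 a_4 = 9 a_2 = -27  ->  a_4 = -9/4
  x^3: 20 a_5 - 12 a_3 = 0  ->  20 a_5 = 12 a_3 = -12  ->  a_5 = -3/5
Truncated series: y(x) = -2 - x - 3 x^2 - x^3 - (9/4) x^4 - (3/5) x^5 + O(x^6).

a_0 = -2; a_1 = -1; a_2 = -3; a_3 = -1; a_4 = -9/4; a_5 = -3/5


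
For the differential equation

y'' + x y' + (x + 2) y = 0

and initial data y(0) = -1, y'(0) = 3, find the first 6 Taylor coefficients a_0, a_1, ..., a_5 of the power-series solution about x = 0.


Ansatz: y(x) = sum_{n>=0} a_n x^n, so y'(x) = sum_{n>=1} n a_n x^(n-1) and y''(x) = sum_{n>=2} n(n-1) a_n x^(n-2).
Substitute into P(x) y'' + Q(x) y' + R(x) y = 0 with P(x) = 1, Q(x) = x, R(x) = x + 2, and match powers of x.
Initial conditions: a_0 = -1, a_1 = 3.
Setting the coefficient of each power of x to zero and solving order by order (substituting the coefficients already found):
  x^0: 2 a_2 + 2 a_0 = 0  ->  2 a_2 = -2 a_0 = 2  ->  a_2 = 1
  x^1: 6 a_3 + 3 a_1 + a_0 = 0  ->  6 a_3 = -3 a_1 - a_0 = -8  ->  a_3 = -4/3
  x^2: 12 a_4 + 4 a_2 + a_1 = 0  ->  12 a_4 = -4 a_2 - a_1 = -7  ->  a_4 = -7/12
  x^3: 20 a_5 + 5 a_3 + a_2 = 0  ->  20 a_5 = -5 a_3 - a_2 = 17/3  ->  a_5 = 17/60
Truncated series: y(x) = -1 + 3 x + x^2 - (4/3) x^3 - (7/12) x^4 + (17/60) x^5 + O(x^6).

a_0 = -1; a_1 = 3; a_2 = 1; a_3 = -4/3; a_4 = -7/12; a_5 = 17/60


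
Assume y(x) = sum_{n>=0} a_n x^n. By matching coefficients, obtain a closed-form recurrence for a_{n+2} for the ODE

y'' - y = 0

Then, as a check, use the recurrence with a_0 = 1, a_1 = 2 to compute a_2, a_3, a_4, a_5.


Substitute y = sum_n a_n x^n into y'' + (const) y = 0.
y''(x) = sum_{n>=0} (n+2)(n+1) a_{n+2} x^n.
The ODE becomes sum_n [(n+2)(n+1) a_{n+2} - 1 a_n] x^n = 0.
Setting each coefficient to zero gives the recurrence:
  (n+2)(n+1) a_{n+2} - 1 a_n = 0,
  a_{n+2} = 1 / ((n+1)(n+2)) a_n.

Check with a_0 = 1, a_1 = 2 (apply the recurrence for n = 0, 1, 2, 3): a_0 = 1, a_1 = 2, a_2 = 1/2, a_3 = 1/3, a_4 = 1/24, a_5 = 1/60.

a_{n+2} = 1/((n+1)(n+2)) * a_n; check: a_0 = 1, a_1 = 2, a_2 = 1/2, a_3 = 1/3, a_4 = 1/24, a_5 = 1/60


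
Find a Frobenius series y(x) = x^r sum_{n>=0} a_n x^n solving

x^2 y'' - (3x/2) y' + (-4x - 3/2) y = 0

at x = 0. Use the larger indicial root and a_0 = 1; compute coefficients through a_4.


Write in Frobenius form y'' + (p(x)/x) y' + (q(x)/x^2) y = 0:
  p(x) = -3/2,  q(x) = -4x - 3/2.
Indicial equation: r(r-1) + (-3/2) r + (-3/2) = 0 -> roots r_1 = 3, r_2 = -1/2.
Take r = r_1 = 3. Let y(x) = x^r sum_{n>=0} a_n x^n with a_0 = 1.
Substitute y = x^r sum a_n x^n and match x^{r+n}. The recurrence is
  D(n) a_n - 4 a_{n-1} = 0,  where D(n) = (r+n)(r+n-1) + (-3/2)(r+n) + (-3/2).
  a_n = 4 / D(n) * a_{n-1}.
Since the indicial polynomial factors as (r - r_1)(r - r_2), D(n) = (r_1 + n - r_1)(r_1 + n - r_2) = n(n + 7/2).
Evaluating step by step (a_0 = 1):
  n = 1: D(1) = 1(1 + 7/2) = 9/2; numerator = 4(1) = 4; a_1 = (4)/(9/2) = 8/9
  n = 2: D(2) = 2(2 + 7/2) = 11; numerator = 4(8/9) = 32/9; a_2 = (32/9)/(11) = 32/99
  n = 3: D(3) = 3(3 + 7/2) = 39/2; numerator = 4(32/99) = 128/99; a_3 = (128/99)/(39/2) = 256/3861
  n = 4: D(4) = 4(4 + 7/2) = 30; numerator = 4(256/3861) = 1024/3861; a_4 = (1024/3861)/(30) = 512/57915

r = 3; a_0 = 1; a_1 = 8/9; a_2 = 32/99; a_3 = 256/3861; a_4 = 512/57915


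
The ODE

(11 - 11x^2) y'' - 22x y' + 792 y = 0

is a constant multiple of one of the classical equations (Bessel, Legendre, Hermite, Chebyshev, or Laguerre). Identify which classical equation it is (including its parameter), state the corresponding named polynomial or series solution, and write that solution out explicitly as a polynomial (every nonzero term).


All three coefficients share the factor 11; dividing through by 11 gives  (1 - x^2) y'' - 2x y' + 72 y = 0.
This matches the Legendre equation (1 - x^2) y'' - 2x y' + n(n+1) y = 0 (note the -2x y' term) with n(n+1) = 72, so n = 8; the polynomial solution is P_8(x).
With y = sum_k a_k x^k, matching x^k gives (k+2)(k+1) a_{k+2} = [k(k+1) - n(n+1)] a_k = (k - 8)(k + 9) a_k. The right side vanishes at k = 8, so the series with the parity of 8 terminates at degree 8.
Standard normalization (P_n(1) = 1): leading coefficient (2n)!/(2^n (n!)^2) = 20922789888000/(256*1625702400) = 6435/128, so a_8 = 6435/128. Work downward with a_k = (k+1)(k+2) a_{k+2} / ((k - 8)(k + 9)):
  a_6 = (7)(8)(6435/128) / ((6 - 8)(6 + 9)) = (45045/16)/(-30) = -3003/32
  a_4 = (5)(6)(-3003/32) / ((4 - 8)(4 + 9)) = (-45045/16)/(-52) = 3465/64
  a_2 = (3)(4)(3465/64) / ((2 - 8)(2 + 9)) = (10395/16)/(-66) = -315/32
  a_0 = (1)(2)(-315/32) / ((0 - 8)(0 + 9)) = (-315/16)/(-72) = 35/128
Hence P_8(x) = 6435 x^8/128 - 3003 x^6/32 + 3465 x^4/64 - 315 x^2/32 + 35/128.

P_8(x); series = 6435 x^8/128 - 3003 x^6/32 + 3465 x^4/64 - 315 x^2/32 + 35/128


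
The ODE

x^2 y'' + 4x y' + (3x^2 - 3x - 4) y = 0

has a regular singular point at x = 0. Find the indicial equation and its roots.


Divide by x^2 to reach normal form y'' + P_1(x) y' + P_2(x) y = 0 with P_1(x) = 4/x and P_2(x) = 3 - 3/x - 4/x^2.
x = 0 is a singular point because the y'-coefficient 4/x has a pole at x = 0 and the y-coefficient 3 - 3/x - 4/x^2 has a pole at x = 0.
It is a regular singular point because x P_1(x) = p(x) = 4 and x^2 P_2(x) = q(x) = 3x^2 - 3x - 4 are polynomials, hence analytic at x = 0.
p(0) = 4,  q(0) = -4.
Indicial equation: r(r-1) + p(0) r + q(0) = 0, i.e. r^2 + (p(0) - 1) r + q(0) = 0, i.e. r^2 + 3 r - 4 = 0.
Discriminant: (3)^2 - 4(-4) = 25, so r = (-3 ± 5)/2.
Solving: r_1 = 1, r_2 = -4.

indicial: r^2 + 3 r - 4 = 0; roots r_1 = 1, r_2 = -4


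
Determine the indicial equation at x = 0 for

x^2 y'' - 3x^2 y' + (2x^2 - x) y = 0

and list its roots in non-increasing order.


Divide by x^2 to reach normal form y'' + P_1(x) y' + P_2(x) y = 0 with P_1(x) = -3 and P_2(x) = 2 - 1/x.
x = 0 is a singular point because the y-coefficient 2 - 1/x has a pole at x = 0.
It is a regular singular point because x P_1(x) = p(x) = -3x and x^2 P_2(x) = q(x) = 2x^2 - x are polynomials, hence analytic at x = 0.
p(0) = 0,  q(0) = 0.
Indicial equation: r(r-1) + p(0) r + q(0) = 0, i.e. r^2 + (p(0) - 1) r + q(0) = 0, i.e. r^2 - 1 r = 0.
Discriminant: (-1)^2 - 4(0) = 1, so r = (1 ± 1)/2.
Solving: r_1 = 1, r_2 = 0.

indicial: r^2 - 1 r = 0; roots r_1 = 1, r_2 = 0


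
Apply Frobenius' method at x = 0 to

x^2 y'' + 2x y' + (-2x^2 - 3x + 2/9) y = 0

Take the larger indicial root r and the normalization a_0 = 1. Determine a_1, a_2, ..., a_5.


Write in Frobenius form y'' + (p(x)/x) y' + (q(x)/x^2) y = 0:
  p(x) = 2,  q(x) = -2x^2 - 3x + 2/9.
Indicial equation: r(r-1) + (2) r + (2/9) = 0 -> roots r_1 = -1/3, r_2 = -2/3.
Take r = r_1 = -1/3. Let y(x) = x^r sum_{n>=0} a_n x^n with a_0 = 1.
Substitute y = x^r sum a_n x^n and match x^{r+n}. The recurrence is
  D(n) a_n - 3 a_{n-1} - 2 a_{n-2} = 0,  where D(n) = (r+n)(r+n-1) + (2)(r+n) + (2/9).
  a_n = [3 a_{n-1} + 2 a_{n-2}] / D(n).
Since the indicial polynomial factors as (r - r_1)(r - r_2), D(n) = (r_1 + n - r_1)(r_1 + n - r_2) = n(n + 1/3).
Evaluating step by step (a_0 = 1):
  n = 1: D(1) = 1(1 + 1/3) = 4/3; numerator = 3(1) = 3; a_1 = (3)/(4/3) = 9/4
  n = 2: D(2) = 2(2 + 1/3) = 14/3; numerator = 3(9/4) + 2(1) = 35/4; a_2 = (35/4)/(14/3) = 15/8
  n = 3: D(3) = 3(3 + 1/3) = 10; numerator = 3(15/8) + 2(9/4) = 81/8; a_3 = (81/8)/(10) = 81/80
  n = 4: D(4) = 4(4 + 1/3) = 52/3; numerator = 3(81/80) + 2(15/8) = 543/80; a_4 = (543/80)/(52/3) = 1629/4160
  n = 5: D(5) = 5(5 + 1/3) = 80/3; numerator = 3(1629/4160) + 2(81/80) = 13311/4160; a_5 = (13311/4160)/(80/3) = 39933/332800

r = -1/3; a_0 = 1; a_1 = 9/4; a_2 = 15/8; a_3 = 81/80; a_4 = 1629/4160; a_5 = 39933/332800


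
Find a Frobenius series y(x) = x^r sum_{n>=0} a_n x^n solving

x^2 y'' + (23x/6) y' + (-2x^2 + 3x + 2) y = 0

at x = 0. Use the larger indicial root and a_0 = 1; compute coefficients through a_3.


Write in Frobenius form y'' + (p(x)/x) y' + (q(x)/x^2) y = 0:
  p(x) = 23/6,  q(x) = -2x^2 + 3x + 2.
Indicial equation: r(r-1) + (23/6) r + (2) = 0 -> roots r_1 = -4/3, r_2 = -3/2.
Take r = r_1 = -4/3. Let y(x) = x^r sum_{n>=0} a_n x^n with a_0 = 1.
Substitute y = x^r sum a_n x^n and match x^{r+n}. The recurrence is
  D(n) a_n + 3 a_{n-1} - 2 a_{n-2} = 0,  where D(n) = (r+n)(r+n-1) + (23/6)(r+n) + (2).
  a_n = [-3 a_{n-1} + 2 a_{n-2}] / D(n).
Since the indicial polynomial factors as (r - r_1)(r - r_2), D(n) = (r_1 + n - r_1)(r_1 + n - r_2) = n(n + 1/6).
Evaluating step by step (a_0 = 1):
  n = 1: D(1) = 1(1 + 1/6) = 7/6; numerator = -3(1) = -3; a_1 = (-3)/(7/6) = -18/7
  n = 2: D(2) = 2(2 + 1/6) = 13/3; numerator = -3(-18/7) + 2(1) = 68/7; a_2 = (68/7)/(13/3) = 204/91
  n = 3: D(3) = 3(3 + 1/6) = 19/2; numerator = -3(204/91) + 2(-18/7) = -1080/91; a_3 = (-1080/91)/(19/2) = -2160/1729

r = -4/3; a_0 = 1; a_1 = -18/7; a_2 = 204/91; a_3 = -2160/1729


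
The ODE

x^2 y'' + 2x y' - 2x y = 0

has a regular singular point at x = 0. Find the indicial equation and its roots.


Divide by x^2 to reach normal form y'' + P_1(x) y' + P_2(x) y = 0 with P_1(x) = 2/x and P_2(x) = -2/x.
x = 0 is a singular point because the y'-coefficient 2/x has a pole at x = 0 and the y-coefficient -2/x has a pole at x = 0.
It is a regular singular point because x P_1(x) = p(x) = 2 and x^2 P_2(x) = q(x) = -2x are polynomials, hence analytic at x = 0.
p(0) = 2,  q(0) = 0.
Indicial equation: r(r-1) + p(0) r + q(0) = 0, i.e. r^2 + (p(0) - 1) r + q(0) = 0, i.e. r^2 + 1 r = 0.
Discriminant: (1)^2 - 4(0) = 1, so r = (-1 ± 1)/2.
Solving: r_1 = 0, r_2 = -1.

indicial: r^2 + 1 r = 0; roots r_1 = 0, r_2 = -1


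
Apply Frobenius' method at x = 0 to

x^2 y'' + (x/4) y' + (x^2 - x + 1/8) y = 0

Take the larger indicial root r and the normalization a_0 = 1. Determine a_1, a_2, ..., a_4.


Write in Frobenius form y'' + (p(x)/x) y' + (q(x)/x^2) y = 0:
  p(x) = 1/4,  q(x) = x^2 - x + 1/8.
Indicial equation: r(r-1) + (1/4) r + (1/8) = 0 -> roots r_1 = 1/2, r_2 = 1/4.
Take r = r_1 = 1/2. Let y(x) = x^r sum_{n>=0} a_n x^n with a_0 = 1.
Substitute y = x^r sum a_n x^n and match x^{r+n}. The recurrence is
  D(n) a_n - 1 a_{n-1} + 1 a_{n-2} = 0,  where D(n) = (r+n)(r+n-1) + (1/4)(r+n) + (1/8).
  a_n = [1 a_{n-1} - 1 a_{n-2}] / D(n).
Since the indicial polynomial factors as (r - r_1)(r - r_2), D(n) = (r_1 + n - r_1)(r_1 + n - r_2) = n(n + 1/4).
Evaluating step by step (a_0 = 1):
  n = 1: D(1) = 1(1 + 1/4) = 5/4; numerator = 1(1) = 1; a_1 = (1)/(5/4) = 4/5
  n = 2: D(2) = 2(2 + 1/4) = 9/2; numerator = 1(4/5) - 1(1) = -1/5; a_2 = (-1/5)/(9/2) = -2/45
  n = 3: D(3) = 3(3 + 1/4) = 39/4; numerator = 1(-2/45) - 1(4/5) = -38/45; a_3 = (-38/45)/(39/4) = -152/1755
  n = 4: D(4) = 4(4 + 1/4) = 17; numerator = 1(-152/1755) - 1(-2/45) = -74/1755; a_4 = (-74/1755)/(17) = -74/29835

r = 1/2; a_0 = 1; a_1 = 4/5; a_2 = -2/45; a_3 = -152/1755; a_4 = -74/29835


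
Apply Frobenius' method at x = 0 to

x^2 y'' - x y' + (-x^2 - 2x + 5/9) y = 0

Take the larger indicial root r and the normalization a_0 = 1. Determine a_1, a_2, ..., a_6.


Write in Frobenius form y'' + (p(x)/x) y' + (q(x)/x^2) y = 0:
  p(x) = -1,  q(x) = -x^2 - 2x + 5/9.
Indicial equation: r(r-1) + (-1) r + (5/9) = 0 -> roots r_1 = 5/3, r_2 = 1/3.
Take r = r_1 = 5/3. Let y(x) = x^r sum_{n>=0} a_n x^n with a_0 = 1.
Substitute y = x^r sum a_n x^n and match x^{r+n}. The recurrence is
  D(n) a_n - 2 a_{n-1} - 1 a_{n-2} = 0,  where D(n) = (r+n)(r+n-1) + (-1)(r+n) + (5/9).
  a_n = [2 a_{n-1} + 1 a_{n-2}] / D(n).
Since the indicial polynomial factors as (r - r_1)(r - r_2), D(n) = (r_1 + n - r_1)(r_1 + n - r_2) = n(n + 4/3).
Evaluating step by step (a_0 = 1):
  n = 1: D(1) = 1(1 + 4/3) = 7/3; numerator = 2(1) = 2; a_1 = (2)/(7/3) = 6/7
  n = 2: D(2) = 2(2 + 4/3) = 20/3; numerator = 2(6/7) + 1(1) = 19/7; a_2 = (19/7)/(20/3) = 57/140
  n = 3: D(3) = 3(3 + 4/3) = 13; numerator = 2(57/140) + 1(6/7) = 117/70; a_3 = (117/70)/(13) = 9/70
  n = 4: D(4) = 4(4 + 4/3) = 64/3; numerator = 2(9/70) + 1(57/140) = 93/140; a_4 = (93/140)/(64/3) = 279/8960
  n = 5: D(5) = 5(5 + 4/3) = 95/3; numerator = 2(279/8960) + 1(9/70) = 171/896; a_5 = (171/896)/(95/3) = 27/4480
  n = 6: D(6) = 6(6 + 4/3) = 44; numerator = 2(27/4480) + 1(279/8960) = 387/8960; a_6 = (387/8960)/(44) = 387/394240

r = 5/3; a_0 = 1; a_1 = 6/7; a_2 = 57/140; a_3 = 9/70; a_4 = 279/8960; a_5 = 27/4480; a_6 = 387/394240


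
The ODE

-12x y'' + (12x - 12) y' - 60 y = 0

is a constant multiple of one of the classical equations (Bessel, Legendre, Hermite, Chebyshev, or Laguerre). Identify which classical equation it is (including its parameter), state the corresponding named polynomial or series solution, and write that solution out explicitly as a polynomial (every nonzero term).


All three coefficients share the factor -12; dividing through by -12 gives  x y'' + (1 - x) y' + 5 y = 0.
This matches the Laguerre equation x y'' + (1 - x) y' + n y = 0 with n = 5; the polynomial solution is L_5(x).
With y = sum_k a_k x^k, matching x^k gives (k+1)k a_{k+1} + (k+1) a_{k+1} - k a_k + n a_k = 0, i.e. (k+1)^2 a_{k+1} = (k - n) a_k = (k - 5) a_k. The right side vanishes at k = 5, so the series terminates at degree 5.
Standard normalization L_n(0) = 1 gives a_0 = 1. Work upward with a_{k+1} = (k - 5) a_k / (k+1)^2:
  a_1 = (0 - 5)(1) / 1^2 = -5/1 = -5
  a_2 = (1 - 5)(-5) / 2^2 = 20/4 = 5
  a_3 = (2 - 5)(5) / 3^2 = -15/9 = -5/3
  a_4 = (3 - 5)(-5/3) / 4^2 = (10/3)/16 = 5/24
  a_5 = (4 - 5)(5/24) / 5^2 = (-5/24)/25 = -1/120
Hence L_5(x) = -x^5/120 + 5 x^4/24 - 5 x^3/3 + 5 x^2 - 5 x + 1.

L_5(x); series = -x^5/120 + 5 x^4/24 - 5 x^3/3 + 5 x^2 - 5 x + 1


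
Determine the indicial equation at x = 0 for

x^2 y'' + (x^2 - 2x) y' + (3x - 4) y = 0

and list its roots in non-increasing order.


Divide by x^2 to reach normal form y'' + P_1(x) y' + P_2(x) y = 0 with P_1(x) = 1 - 2/x and P_2(x) = 3/x - 4/x^2.
x = 0 is a singular point because the y'-coefficient 1 - 2/x has a pole at x = 0 and the y-coefficient 3/x - 4/x^2 has a pole at x = 0.
It is a regular singular point because x P_1(x) = p(x) = x - 2 and x^2 P_2(x) = q(x) = 3x - 4 are polynomials, hence analytic at x = 0.
p(0) = -2,  q(0) = -4.
Indicial equation: r(r-1) + p(0) r + q(0) = 0, i.e. r^2 + (p(0) - 1) r + q(0) = 0, i.e. r^2 - 3 r - 4 = 0.
Discriminant: (-3)^2 - 4(-4) = 25, so r = (3 ± 5)/2.
Solving: r_1 = 4, r_2 = -1.

indicial: r^2 - 3 r - 4 = 0; roots r_1 = 4, r_2 = -1


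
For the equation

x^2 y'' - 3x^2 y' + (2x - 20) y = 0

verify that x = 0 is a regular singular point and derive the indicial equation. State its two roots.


Divide by x^2 to reach normal form y'' + P_1(x) y' + P_2(x) y = 0 with P_1(x) = -3 and P_2(x) = 2/x - 20/x^2.
x = 0 is a singular point because the y-coefficient 2/x - 20/x^2 has a pole at x = 0.
It is a regular singular point because x P_1(x) = p(x) = -3x and x^2 P_2(x) = q(x) = 2x - 20 are polynomials, hence analytic at x = 0.
p(0) = 0,  q(0) = -20.
Indicial equation: r(r-1) + p(0) r + q(0) = 0, i.e. r^2 + (p(0) - 1) r + q(0) = 0, i.e. r^2 - 1 r - 20 = 0.
Discriminant: (-1)^2 - 4(-20) = 81, so r = (1 ± 9)/2.
Solving: r_1 = 5, r_2 = -4.

indicial: r^2 - 1 r - 20 = 0; roots r_1 = 5, r_2 = -4


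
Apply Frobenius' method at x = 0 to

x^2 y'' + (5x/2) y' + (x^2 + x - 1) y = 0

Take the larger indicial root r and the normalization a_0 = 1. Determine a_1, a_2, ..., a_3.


Write in Frobenius form y'' + (p(x)/x) y' + (q(x)/x^2) y = 0:
  p(x) = 5/2,  q(x) = x^2 + x - 1.
Indicial equation: r(r-1) + (5/2) r + (-1) = 0 -> roots r_1 = 1/2, r_2 = -2.
Take r = r_1 = 1/2. Let y(x) = x^r sum_{n>=0} a_n x^n with a_0 = 1.
Substitute y = x^r sum a_n x^n and match x^{r+n}. The recurrence is
  D(n) a_n + 1 a_{n-1} + 1 a_{n-2} = 0,  where D(n) = (r+n)(r+n-1) + (5/2)(r+n) + (-1).
  a_n = [-1 a_{n-1} - 1 a_{n-2}] / D(n).
Since the indicial polynomial factors as (r - r_1)(r - r_2), D(n) = (r_1 + n - r_1)(r_1 + n - r_2) = n(n + 5/2).
Evaluating step by step (a_0 = 1):
  n = 1: D(1) = 1(1 + 5/2) = 7/2; numerator = -1(1) = -1; a_1 = (-1)/(7/2) = -2/7
  n = 2: D(2) = 2(2 + 5/2) = 9; numerator = -1(-2/7) - 1(1) = -5/7; a_2 = (-5/7)/(9) = -5/63
  n = 3: D(3) = 3(3 + 5/2) = 33/2; numerator = -1(-5/63) - 1(-2/7) = 23/63; a_3 = (23/63)/(33/2) = 46/2079

r = 1/2; a_0 = 1; a_1 = -2/7; a_2 = -5/63; a_3 = 46/2079


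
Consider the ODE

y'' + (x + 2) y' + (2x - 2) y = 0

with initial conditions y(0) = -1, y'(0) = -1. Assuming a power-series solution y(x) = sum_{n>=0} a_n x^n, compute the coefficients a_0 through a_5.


Ansatz: y(x) = sum_{n>=0} a_n x^n, so y'(x) = sum_{n>=1} n a_n x^(n-1) and y''(x) = sum_{n>=2} n(n-1) a_n x^(n-2).
Substitute into P(x) y'' + Q(x) y' + R(x) y = 0 with P(x) = 1, Q(x) = x + 2, R(x) = 2x - 2, and match powers of x.
Initial conditions: a_0 = -1, a_1 = -1.
Setting the coefficient of each power of x to zero and solving order by order (substituting the coefficients already found):
  x^0: 2 a_2 + 2 a_1 - 2 a_0 = 0  ->  2 a_2 = -2 a_1 + 2 a_0 = 0  ->  a_2 = 0
  x^1: 6 a_3 + 4 a_2 - a_1 + 2 a_0 = 0  ->  6 a_3 = -4 a_2 + a_1 - 2 a_0 = 1  ->  a_3 = 1/6
  x^2: 12 a_4 + 6 a_3 + 2 a_1 = 0  ->  12 a_4 = -6 a_3 - 2 a_1 = 1  ->  a_4 = 1/12
  x^3: 20 a_5 + 8 a_4 + a_3 + 2 a_2 = 0  ->  20 a_5 = -8 a_4 - a_3 - 2 a_2 = -5/6  ->  a_5 = -1/24
Truncated series: y(x) = -1 - x + (1/6) x^3 + (1/12) x^4 - (1/24) x^5 + O(x^6).

a_0 = -1; a_1 = -1; a_2 = 0; a_3 = 1/6; a_4 = 1/12; a_5 = -1/24


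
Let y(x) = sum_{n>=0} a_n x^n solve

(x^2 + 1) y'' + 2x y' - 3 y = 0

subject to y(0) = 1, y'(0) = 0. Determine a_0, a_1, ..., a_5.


Ansatz: y(x) = sum_{n>=0} a_n x^n, so y'(x) = sum_{n>=1} n a_n x^(n-1) and y''(x) = sum_{n>=2} n(n-1) a_n x^(n-2).
Substitute into P(x) y'' + Q(x) y' + R(x) y = 0 with P(x) = x^2 + 1, Q(x) = 2x, R(x) = -3, and match powers of x.
Initial conditions: a_0 = 1, a_1 = 0.
Setting the coefficient of each power of x to zero and solving order by order (substituting the coefficients already found):
  x^0: 2 a_2 - 3 a_0 = 0  ->  2 a_2 = 3 a_0 = 3  ->  a_2 = 3/2
  x^1: 6 a_3 - a_1 = 0  ->  6 a_3 = a_1 = 0  ->  a_3 = 0
  x^2: 12 a_4 + 3 a_2 = 0  ->  12 a_4 = -3 a_2 = -9/2  ->  a_4 = -3/8
  x^3: 20 a_5 + 9 a_3 = 0  ->  20 a_5 = -9 a_3 = 0  ->  a_5 = 0
Truncated series: y(x) = 1 + (3/2) x^2 - (3/8) x^4 + O(x^6).

a_0 = 1; a_1 = 0; a_2 = 3/2; a_3 = 0; a_4 = -3/8; a_5 = 0


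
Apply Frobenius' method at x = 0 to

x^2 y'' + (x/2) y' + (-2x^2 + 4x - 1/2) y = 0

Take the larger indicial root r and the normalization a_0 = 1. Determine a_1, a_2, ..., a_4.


Write in Frobenius form y'' + (p(x)/x) y' + (q(x)/x^2) y = 0:
  p(x) = 1/2,  q(x) = -2x^2 + 4x - 1/2.
Indicial equation: r(r-1) + (1/2) r + (-1/2) = 0 -> roots r_1 = 1, r_2 = -1/2.
Take r = r_1 = 1. Let y(x) = x^r sum_{n>=0} a_n x^n with a_0 = 1.
Substitute y = x^r sum a_n x^n and match x^{r+n}. The recurrence is
  D(n) a_n + 4 a_{n-1} - 2 a_{n-2} = 0,  where D(n) = (r+n)(r+n-1) + (1/2)(r+n) + (-1/2).
  a_n = [-4 a_{n-1} + 2 a_{n-2}] / D(n).
Since the indicial polynomial factors as (r - r_1)(r - r_2), D(n) = (r_1 + n - r_1)(r_1 + n - r_2) = n(n + 3/2).
Evaluating step by step (a_0 = 1):
  n = 1: D(1) = 1(1 + 3/2) = 5/2; numerator = -4(1) = -4; a_1 = (-4)/(5/2) = -8/5
  n = 2: D(2) = 2(2 + 3/2) = 7; numerator = -4(-8/5) + 2(1) = 42/5; a_2 = (42/5)/(7) = 6/5
  n = 3: D(3) = 3(3 + 3/2) = 27/2; numerator = -4(6/5) + 2(-8/5) = -8; a_3 = (-8)/(27/2) = -16/27
  n = 4: D(4) = 4(4 + 3/2) = 22; numerator = -4(-16/27) + 2(6/5) = 644/135; a_4 = (644/135)/(22) = 322/1485

r = 1; a_0 = 1; a_1 = -8/5; a_2 = 6/5; a_3 = -16/27; a_4 = 322/1485


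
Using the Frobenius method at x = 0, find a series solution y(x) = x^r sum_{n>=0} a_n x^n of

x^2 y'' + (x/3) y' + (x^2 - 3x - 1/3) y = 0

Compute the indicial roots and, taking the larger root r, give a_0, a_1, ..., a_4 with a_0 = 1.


Write in Frobenius form y'' + (p(x)/x) y' + (q(x)/x^2) y = 0:
  p(x) = 1/3,  q(x) = x^2 - 3x - 1/3.
Indicial equation: r(r-1) + (1/3) r + (-1/3) = 0 -> roots r_1 = 1, r_2 = -1/3.
Take r = r_1 = 1. Let y(x) = x^r sum_{n>=0} a_n x^n with a_0 = 1.
Substitute y = x^r sum a_n x^n and match x^{r+n}. The recurrence is
  D(n) a_n - 3 a_{n-1} + 1 a_{n-2} = 0,  where D(n) = (r+n)(r+n-1) + (1/3)(r+n) + (-1/3).
  a_n = [3 a_{n-1} - 1 a_{n-2}] / D(n).
Since the indicial polynomial factors as (r - r_1)(r - r_2), D(n) = (r_1 + n - r_1)(r_1 + n - r_2) = n(n + 4/3).
Evaluating step by step (a_0 = 1):
  n = 1: D(1) = 1(1 + 4/3) = 7/3; numerator = 3(1) = 3; a_1 = (3)/(7/3) = 9/7
  n = 2: D(2) = 2(2 + 4/3) = 20/3; numerator = 3(9/7) - 1(1) = 20/7; a_2 = (20/7)/(20/3) = 3/7
  n = 3: D(3) = 3(3 + 4/3) = 13; numerator = 3(3/7) - 1(9/7) = 0; a_3 = (0)/(13) = 0
  n = 4: D(4) = 4(4 + 4/3) = 64/3; numerator = 3(0) - 1(3/7) = -3/7; a_4 = (-3/7)/(64/3) = -9/448

r = 1; a_0 = 1; a_1 = 9/7; a_2 = 3/7; a_3 = 0; a_4 = -9/448


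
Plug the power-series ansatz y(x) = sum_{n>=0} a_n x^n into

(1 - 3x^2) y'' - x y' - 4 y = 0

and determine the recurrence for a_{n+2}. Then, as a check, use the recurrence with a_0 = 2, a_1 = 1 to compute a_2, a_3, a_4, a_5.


Substitute y = sum_n a_n x^n.
(1 - 3 x^2) y'' contributes (n+2)(n+1) a_{n+2} - 3 n(n-1) a_n at x^n.
-x y'(x) contributes -n a_n at x^n.
-4 y(x) contributes -4 a_n at x^n.
Matching x^n: (n+2)(n+1) a_{n+2} + (-3 n(n-1) - n - 4) a_n = 0.
Thus a_{n+2} = (3 n(n-1) + n + 4) / ((n+1)(n+2)) * a_n.

Check with a_0 = 2, a_1 = 1 (apply the recurrence for n = 0, 1, 2, 3): a_0 = 2, a_1 = 1, a_2 = 4, a_3 = 5/6, a_4 = 4, a_5 = 25/24.

a_(n+2) = (3 n(n-1) + n + 4) / ((n+1)(n+2)) * a_n; check: a_0 = 2, a_1 = 1, a_2 = 4, a_3 = 5/6, a_4 = 4, a_5 = 25/24


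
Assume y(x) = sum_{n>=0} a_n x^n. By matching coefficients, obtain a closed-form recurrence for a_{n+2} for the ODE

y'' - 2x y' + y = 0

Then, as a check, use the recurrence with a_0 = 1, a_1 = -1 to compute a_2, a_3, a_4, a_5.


Substitute y = sum_n a_n x^n.
y''(x) has coefficient (n+2)(n+1) a_{n+2} at x^n;
-2 x y'(x) has coefficient -2 n a_n at x^n (shift);
y(x) has coefficient 1 a_n at x^n.
Matching x^n: (n+2)(n+1) a_{n+2} + (-2n + 1) a_n = 0.
Thus a_{n+2} = (2n - 1) / ((n+1)(n+2)) * a_n.

Check with a_0 = 1, a_1 = -1 (apply the recurrence for n = 0, 1, 2, 3): a_0 = 1, a_1 = -1, a_2 = -1/2, a_3 = -1/6, a_4 = -1/8, a_5 = -1/24.

a_(n+2) = (2n - 1) / ((n+1)(n+2)) * a_n; check: a_0 = 1, a_1 = -1, a_2 = -1/2, a_3 = -1/6, a_4 = -1/8, a_5 = -1/24
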